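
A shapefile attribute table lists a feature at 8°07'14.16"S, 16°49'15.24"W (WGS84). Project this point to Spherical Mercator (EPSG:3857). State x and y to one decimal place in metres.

x -1872494.0 m, y -907022.8 m

Web Mercator is spherical with R = a = 6378137 m.
x = R·λ = 6378137 × -0.293580088 = -1872494.023 m.
y = R·ln tan(π/4 + φ/2) = 6378137 × -0.142208114 = -907022.834 m.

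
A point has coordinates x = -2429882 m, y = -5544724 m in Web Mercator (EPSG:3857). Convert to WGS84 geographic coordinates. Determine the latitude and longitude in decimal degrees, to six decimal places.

R = 6378137 m. λ = x/R = -21.82800139°.
φ = 2·arctan(exp(y/R)) − 90° = 2·arctan(0.41923) − 90° = -44.51010203°.

lat -44.510102°, lon -21.828001°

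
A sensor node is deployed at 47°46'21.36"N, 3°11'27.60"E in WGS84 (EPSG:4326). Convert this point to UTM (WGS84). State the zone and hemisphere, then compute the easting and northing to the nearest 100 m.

Longitude 3.1910° lies in the 6° band [0°, 6°), giving zone 31; latitude is north of the equator, so 31N.
Zone 31 central meridian λ₀ = 6×31 − 183 = 3°; Δλ = +0.1910°.
Transverse Mercator on WGS84 with k₀ = 0.9996 gives E = 514310.239 m, N = 5291043.824 m.

Zone 31N: E 514300 m, N 5291000 m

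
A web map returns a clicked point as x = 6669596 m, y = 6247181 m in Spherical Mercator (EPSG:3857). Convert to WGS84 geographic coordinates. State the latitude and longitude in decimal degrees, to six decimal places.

lat 48.836599°, lon 59.914000°

R = 6378137 m. λ = x/R = 59.91400026°.
φ = 2·arctan(exp(y/R)) − 90° = 2·arctan(2.66304) − 90° = 48.83659896°.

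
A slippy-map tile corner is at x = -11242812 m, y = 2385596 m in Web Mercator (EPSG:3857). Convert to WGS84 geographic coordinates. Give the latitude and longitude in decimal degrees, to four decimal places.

R = 6378137 m. λ = x/R = -100.99589856°.
φ = 2·arctan(exp(y/R)) − 90° = 2·arctan(1.45358) − 90° = 20.94730181°.

lat 20.9473°, lon -100.9959°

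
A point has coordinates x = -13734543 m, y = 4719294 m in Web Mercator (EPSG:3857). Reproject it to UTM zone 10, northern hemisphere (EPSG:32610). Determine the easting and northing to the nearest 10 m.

E 467130 m, N 4315000 m

Web Mercator inverse (R = 6378137 m) → φ = 38.98339969°, λ = -123.37949897°.
UTM 10N forward: E = 467130.791 m, N = 4315002.913 m.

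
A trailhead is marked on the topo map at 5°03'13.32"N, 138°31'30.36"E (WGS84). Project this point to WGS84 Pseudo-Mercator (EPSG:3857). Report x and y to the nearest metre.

x 15420544 m, y 563306 m

Web Mercator is spherical with R = a = 6378137 m.
x = R·λ = 6378137 × 2.417719092 = 15420543.594 m.
y = R·ln tan(π/4 + φ/2) = 6378137 × 0.088318297 = 563306.195 m.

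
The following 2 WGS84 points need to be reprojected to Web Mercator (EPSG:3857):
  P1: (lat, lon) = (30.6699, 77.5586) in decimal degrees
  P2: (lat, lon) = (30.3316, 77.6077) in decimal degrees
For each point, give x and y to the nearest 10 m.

P1: x 8633780 m, y 3589950 m; P2: x 8639250 m, y 3546250 m

Web Mercator: x = R·λ, y = R·ln tan(π/4+φ/2), R = 6378137 m.
P1 (30.6699°, 77.5586°) → (8633783.859, 3589953.170) m.
P2 (30.3316°, 77.6077°) → (8639249.646, 3546245.542) m.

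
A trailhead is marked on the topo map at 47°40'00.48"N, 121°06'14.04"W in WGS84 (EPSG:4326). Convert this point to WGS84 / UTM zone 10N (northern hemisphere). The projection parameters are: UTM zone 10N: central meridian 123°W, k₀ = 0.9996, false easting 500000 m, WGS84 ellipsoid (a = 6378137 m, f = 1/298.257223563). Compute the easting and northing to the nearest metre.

E 642347 m, N 5281009 m

Zone 10 central meridian λ₀ = 6×10 − 183 = -123°; Δλ = +1.8961°.
Transverse Mercator on WGS84 with k₀ = 0.9996 gives E = 642346.508 m, N = 5281008.984 m.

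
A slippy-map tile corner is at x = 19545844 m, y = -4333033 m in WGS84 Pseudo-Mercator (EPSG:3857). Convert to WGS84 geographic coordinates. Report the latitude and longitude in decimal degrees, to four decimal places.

lat -36.2352°, lon 175.5833°

R = 6378137 m. λ = x/R = 175.58330406°.
φ = 2·arctan(exp(y/R)) − 90° = 2·arctan(0.50694) − 90° = -36.23520016°.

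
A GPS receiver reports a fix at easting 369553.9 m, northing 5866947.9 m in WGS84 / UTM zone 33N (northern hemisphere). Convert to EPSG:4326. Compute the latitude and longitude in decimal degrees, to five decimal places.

lat 52.93630°, lon 13.05900°

Zone 33N: λ₀ = 15°, k₀ = 0.9996, false easting 500000 m.
Meridian distance M = (N − FN)/k₀ = 5869295.6 m.
Inverse transverse Mercator on WGS84 gives φ = 52.93629995°, λ = 13.05899940°.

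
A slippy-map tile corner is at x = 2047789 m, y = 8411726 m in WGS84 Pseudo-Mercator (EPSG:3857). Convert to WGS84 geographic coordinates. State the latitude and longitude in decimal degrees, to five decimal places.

R = 6378137 m. λ = x/R = 18.39560157°.
φ = 2·arctan(exp(y/R)) − 90° = 2·arctan(3.73907) − 90° = 60.05380171°.

lat 60.05380°, lon 18.39560°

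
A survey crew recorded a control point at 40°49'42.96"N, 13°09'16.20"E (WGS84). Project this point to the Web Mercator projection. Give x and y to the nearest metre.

x 1464352 m, y 4987093 m

Web Mercator is spherical with R = a = 6378137 m.
x = R·λ = 6378137 × 0.229589336 = 1464352.242 m.
y = R·ln tan(π/4 + φ/2) = 6378137 × 0.781904337 = 4987092.980 m.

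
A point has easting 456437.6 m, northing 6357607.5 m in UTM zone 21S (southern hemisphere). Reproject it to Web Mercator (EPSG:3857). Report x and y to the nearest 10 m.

x -6397070 m, y -3884540 m

Unproject from UTM 21S (λ₀ = -57°) → φ = -32.91889998°, λ = -57.46589991°.
Web Mercator (R = 6378137 m): x = -6397074.715 m, y = -3884544.233 m.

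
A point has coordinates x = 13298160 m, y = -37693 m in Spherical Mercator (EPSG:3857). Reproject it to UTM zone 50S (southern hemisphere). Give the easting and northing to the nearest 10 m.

Web Mercator inverse (R = 6378137 m) → φ = -0.33860001°, λ = 119.45940379°.
UTM 50S forward: E = 773749.958 m, N = 9962539.784 m.

E 773750 m, N 9962540 m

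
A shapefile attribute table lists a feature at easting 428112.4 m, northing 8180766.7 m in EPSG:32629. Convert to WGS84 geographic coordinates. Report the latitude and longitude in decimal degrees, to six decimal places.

lat 73.707300°, lon -11.296199°

Zone 29N: λ₀ = -9°, k₀ = 0.9996, false easting 500000 m.
Meridian distance M = (N − FN)/k₀ = 8184040.3 m.
Inverse transverse Mercator on WGS84 gives φ = 73.70729970°, λ = -11.29619860°.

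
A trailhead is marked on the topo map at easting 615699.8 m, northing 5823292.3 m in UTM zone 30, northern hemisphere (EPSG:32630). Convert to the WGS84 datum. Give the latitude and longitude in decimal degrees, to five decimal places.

Zone 30N: λ₀ = -3°, k₀ = 0.9996, false easting 500000 m.
Meridian distance M = (N − FN)/k₀ = 5825622.5 m.
Inverse transverse Mercator on WGS84 gives φ = 52.54740024°, λ = -1.29370046°.

lat 52.54740°, lon -1.29370°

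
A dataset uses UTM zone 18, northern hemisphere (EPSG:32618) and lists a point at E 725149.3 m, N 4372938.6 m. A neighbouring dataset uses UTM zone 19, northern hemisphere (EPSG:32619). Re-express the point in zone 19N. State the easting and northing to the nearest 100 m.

E 209100 m, N 4375100 m

UTM 18N → geographic: φ = 39.47660011°, λ = -72.38239985°.
UTM 19N (λ₀ = -69°) forward: E = 209054.396 m, N = 4375130.916 m.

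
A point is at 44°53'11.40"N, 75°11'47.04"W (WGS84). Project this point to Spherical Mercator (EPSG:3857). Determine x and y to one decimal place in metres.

Web Mercator is spherical with R = a = 6378137 m.
x = R·λ = 6378137 × -1.312424766 = -8370824.957 m.
y = R·ln tan(π/4 + φ/2) = 6378137 × 0.878574872 = 5603670.897 m.

x -8370825.0 m, y 5603670.9 m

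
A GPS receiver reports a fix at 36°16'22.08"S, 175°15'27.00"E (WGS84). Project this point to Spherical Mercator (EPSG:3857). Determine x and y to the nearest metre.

Web Mercator is spherical with R = a = 6378137 m.
x = R·λ = 6378137 × 3.058820414 = 19509575.658 m.
y = R·ln tan(π/4 + φ/2) = 6378137 × -0.680170942 = -4338223.449 m.

x 19509576 m, y -4338223 m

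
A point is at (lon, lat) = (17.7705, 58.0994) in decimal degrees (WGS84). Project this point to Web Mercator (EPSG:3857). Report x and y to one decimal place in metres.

x 1978203.0 m, y 7988227.4 m

Web Mercator is spherical with R = a = 6378137 m.
x = R·λ = 6378137 × 0.310153735 = 1978203.011 m.
y = R·ln tan(π/4 + φ/2) = 6378137 × 1.252438984 = 7988227.422 m.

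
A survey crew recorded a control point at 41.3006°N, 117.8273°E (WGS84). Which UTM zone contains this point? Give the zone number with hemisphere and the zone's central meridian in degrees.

UTM zone = ⌊(λ + 180)/6⌋ + 1; 117.8273° ∈ [114°, 120°) → zone 50.
Hemisphere: N (φ ≥ 0).
Central meridian λ₀ = 6×50 − 183 = 117°.

Zone 50N, central meridian 117°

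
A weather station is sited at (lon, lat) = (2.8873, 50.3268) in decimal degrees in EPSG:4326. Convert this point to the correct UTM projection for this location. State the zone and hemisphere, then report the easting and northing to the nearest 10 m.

Longitude 2.8873° lies in the 6° band [0°, 6°), giving zone 31; latitude is north of the equator, so 31N.
Zone 31 central meridian λ₀ = 6×31 − 183 = 3°; Δλ = -0.1127°.
Transverse Mercator on WGS84 with k₀ = 0.9996 gives E = 491978.004 m, N = 5574972.922 m.

Zone 31N: E 491980 m, N 5574970 m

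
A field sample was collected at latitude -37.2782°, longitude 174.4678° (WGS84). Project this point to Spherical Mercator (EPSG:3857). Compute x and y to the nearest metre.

x 19421667 m, y -4477956 m

Web Mercator is spherical with R = a = 6378137 m.
x = R·λ = 6378137 × 3.045037549 = 19421666.656 m.
y = R·ln tan(π/4 + φ/2) = 6378137 × -0.702078922 = -4477955.547 m.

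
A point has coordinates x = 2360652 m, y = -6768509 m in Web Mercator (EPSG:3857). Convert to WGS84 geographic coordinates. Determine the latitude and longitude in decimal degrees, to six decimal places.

lat -51.824801°, lon 21.206098°

R = 6378137 m. λ = x/R = 21.20609772°.
φ = 2·arctan(exp(y/R)) − 90° = 2·arctan(0.34604) − 90° = -51.82480095°.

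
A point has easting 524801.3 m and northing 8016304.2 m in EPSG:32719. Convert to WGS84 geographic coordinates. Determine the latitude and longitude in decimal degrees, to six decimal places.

Zone 19S: λ₀ = -69°, k₀ = 0.9996, false easting 500000 m, false northing 10000000 m.
Meridian distance M = (N − FN)/k₀ = -1984489.6 m.
Inverse transverse Mercator on WGS84 gives φ = -17.94120025°, λ = -68.76579987°.

lat -17.941200°, lon -68.765800°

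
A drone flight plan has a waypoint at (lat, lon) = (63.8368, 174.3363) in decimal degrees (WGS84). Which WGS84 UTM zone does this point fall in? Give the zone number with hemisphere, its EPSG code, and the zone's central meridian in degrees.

UTM zone = ⌊(λ + 180)/6⌋ + 1; 174.3363° ∈ [174°, 180°) → zone 60.
Hemisphere: N (φ ≥ 0).
Central meridian λ₀ = 6×60 − 183 = 177°.
EPSG code: 32660.

Zone 60N (EPSG:32660), central meridian 177°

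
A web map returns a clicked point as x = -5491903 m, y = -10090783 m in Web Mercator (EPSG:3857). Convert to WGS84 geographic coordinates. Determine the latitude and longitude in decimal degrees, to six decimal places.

R = 6378137 m. λ = x/R = -49.33460404°.
φ = 2·arctan(exp(y/R)) − 90° = 2·arctan(0.20555) − 90° = -66.76980038°.

lat -66.769800°, lon -49.334604°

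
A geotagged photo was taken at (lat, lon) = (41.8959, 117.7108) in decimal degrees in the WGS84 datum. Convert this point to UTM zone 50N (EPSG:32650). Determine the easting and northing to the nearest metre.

E 558963 m, N 4638462 m

Zone 50 central meridian λ₀ = 6×50 − 183 = 117°; Δλ = +0.7108°.
Transverse Mercator on WGS84 with k₀ = 0.9996 gives E = 558962.779 m, N = 4638462.467 m.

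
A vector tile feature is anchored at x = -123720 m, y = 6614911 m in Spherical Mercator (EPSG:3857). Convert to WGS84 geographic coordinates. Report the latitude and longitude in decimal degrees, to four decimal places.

lat 50.9639°, lon -1.1114°

R = 6378137 m. λ = x/R = -1.11139567°.
φ = 2·arctan(exp(y/R)) − 90° = 2·arctan(2.82109) − 90° = 50.96390264°.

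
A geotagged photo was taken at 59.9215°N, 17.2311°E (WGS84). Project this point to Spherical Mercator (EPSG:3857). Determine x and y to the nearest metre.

x 1918157 m, y 8382281 m

Web Mercator is spherical with R = a = 6378137 m.
x = R·λ = 6378137 × 0.300739429 = 1918157.278 m.
y = R·ln tan(π/4 + φ/2) = 6378137 × 1.314220975 = 8382281.429 m.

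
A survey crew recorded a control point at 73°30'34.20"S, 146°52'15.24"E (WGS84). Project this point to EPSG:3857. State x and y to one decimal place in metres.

x 16349593.8 m, y -12320348.0 m

Web Mercator is spherical with R = a = 6378137 m.
x = R·λ = 6378137 × 2.563380780 = 16349593.800 m.
y = R·ln tan(π/4 + φ/2) = 6378137 × -1.931653084 = -12320348.008 m.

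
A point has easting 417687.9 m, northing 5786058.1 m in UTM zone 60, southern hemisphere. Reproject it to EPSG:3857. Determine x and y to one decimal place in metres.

x 19599087.6 m, y -4589248.5 m

Unproject from UTM 60S (λ₀ = 177°) → φ = -38.06950006°, λ = 176.06159986°.
Web Mercator (R = 6378137 m): x = 19599087.645 m, y = -4589248.498 m.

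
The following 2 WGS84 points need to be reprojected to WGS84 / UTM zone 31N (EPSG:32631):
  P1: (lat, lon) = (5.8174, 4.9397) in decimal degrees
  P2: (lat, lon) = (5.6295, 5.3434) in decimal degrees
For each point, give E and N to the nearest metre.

UTM zone 31N: λ₀ = 3°, k₀ = 0.9996.
P1 (5.8174°, 4.9397°) → (714776.306, 643388.231) m.
P2 (5.6295°, 5.3434°) → (759583.927, 622769.921) m.

P1: E 714776 m, N 643388 m; P2: E 759584 m, N 622770 m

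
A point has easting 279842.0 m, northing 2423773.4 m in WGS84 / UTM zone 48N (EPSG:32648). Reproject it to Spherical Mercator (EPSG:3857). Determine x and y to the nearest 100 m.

x 11451300 m, y 2500100 m

Unproject from UTM 48N (λ₀ = 105°) → φ = 21.90440034°, λ = 102.86889960°.
Web Mercator (R = 6378137 m): x = 11451313.522 m, y = 2500051.216 m.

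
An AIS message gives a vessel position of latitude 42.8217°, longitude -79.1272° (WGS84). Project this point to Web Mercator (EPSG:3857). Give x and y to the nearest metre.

x -8808400 m, y 5284872 m

Web Mercator is spherical with R = a = 6378137 m.
x = R·λ = 6378137 × -1.381030168 = -8808399.612 m.
y = R·ln tan(π/4 + φ/2) = 6378137 × 0.828591801 = 5284872.027 m.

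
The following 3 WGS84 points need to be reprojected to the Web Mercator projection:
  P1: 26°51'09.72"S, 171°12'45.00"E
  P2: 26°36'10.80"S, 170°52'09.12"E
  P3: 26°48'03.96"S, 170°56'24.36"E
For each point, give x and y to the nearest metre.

P1: x 19059288 m, y -3105081 m; P2: x 19021072 m, y -3073959 m; P3: x 19028965 m, y -3098644 m

Web Mercator: x = R·λ, y = R·ln tan(π/4+φ/2), R = 6378137 m.
P1 (-26.8527°, 171.2125°) → (19059288.317, -3105080.583) m.
P2 (-26.6030°, 170.8692°) → (19021072.336, -3073958.800) m.
P3 (-26.8011°, 170.9401°) → (19028964.888, -3098643.724) m.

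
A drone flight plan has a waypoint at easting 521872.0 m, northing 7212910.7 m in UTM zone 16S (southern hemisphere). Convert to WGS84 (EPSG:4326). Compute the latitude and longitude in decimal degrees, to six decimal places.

lat -25.199800°, lon -86.782900°

Zone 16S: λ₀ = -87°, k₀ = 0.9996, false easting 500000 m, false northing 10000000 m.
Meridian distance M = (N − FN)/k₀ = -2788204.6 m.
Inverse transverse Mercator on WGS84 gives φ = -25.19980038°, λ = -86.78289971°.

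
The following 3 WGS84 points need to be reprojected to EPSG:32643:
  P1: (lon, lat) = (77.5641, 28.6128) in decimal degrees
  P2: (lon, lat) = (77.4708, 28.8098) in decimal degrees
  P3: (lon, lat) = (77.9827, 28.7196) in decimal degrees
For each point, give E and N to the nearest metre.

P1: E 750714 m, N 3167776 m; P2: E 741135 m, N 3189420 m; P3: E 791367 m, N 3180567 m

UTM zone 43N: λ₀ = 75°, k₀ = 0.9996.
P1 (28.6128°, 77.5641°) → (750713.820, 3167776.107) m.
P2 (28.8098°, 77.4708°) → (741135.299, 3189419.946) m.
P3 (28.7196°, 77.9827°) → (791366.677, 3180566.737) m.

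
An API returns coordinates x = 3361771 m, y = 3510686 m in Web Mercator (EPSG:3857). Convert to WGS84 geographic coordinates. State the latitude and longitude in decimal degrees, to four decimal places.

lat 30.0555°, lon 30.1993°

R = 6378137 m. λ = x/R = 30.19930271°.
φ = 2·arctan(exp(y/R)) − 90° = 2·arctan(1.73399) − 90° = 30.05550118°.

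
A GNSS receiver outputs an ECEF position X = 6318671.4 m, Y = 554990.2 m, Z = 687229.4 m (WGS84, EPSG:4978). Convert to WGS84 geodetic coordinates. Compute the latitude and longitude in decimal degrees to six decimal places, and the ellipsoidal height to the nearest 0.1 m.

λ = atan2(Y, X) = 5.01959959°; p = √(X²+Y²) = 6342997.9 m.
Bowring's method on WGS84 (a = 6378137 m, b = 6356752.314 m) gives φ = 6.22490018°, h = 2230.424 m.

lat 6.224900°, lon 5.019600°, h 2230.4 m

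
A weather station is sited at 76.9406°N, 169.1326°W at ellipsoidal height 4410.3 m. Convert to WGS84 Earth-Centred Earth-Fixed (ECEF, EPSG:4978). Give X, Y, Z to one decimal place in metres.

WGS84: a = 6378137 m, e² = 0.006694380; N(φ) = a/√(1−e²sin²φ) = 6398492.834 m.
X = (N+h)·cosφ·cosλ = -1420860.130 m; Y = (N+h)·cosφ·sinλ = -272776.209 m; Z = (N(1−e²)+h)·sinφ = 6195574.453 m.

X -1420860.1 m, Y -272776.2 m, Z 6195574.5 m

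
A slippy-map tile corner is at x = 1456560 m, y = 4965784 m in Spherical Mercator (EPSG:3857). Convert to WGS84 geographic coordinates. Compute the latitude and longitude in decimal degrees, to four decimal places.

R = 6378137 m. λ = x/R = 13.08450110°.
φ = 2·arctan(exp(y/R)) − 90° = 2·arctan(2.17834) − 90° = 40.68359893°.

lat 40.6836°, lon 13.0845°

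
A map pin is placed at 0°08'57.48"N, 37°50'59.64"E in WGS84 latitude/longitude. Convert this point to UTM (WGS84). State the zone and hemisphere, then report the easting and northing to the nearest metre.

Longitude 37.8499° lies in the 6° band [36°, 42°), giving zone 37; latitude is north of the equator, so 37N.
Zone 37 central meridian λ₀ = 6×37 − 183 = 39°; Δλ = -1.1501°.
Transverse Mercator on WGS84 with k₀ = 0.9996 gives E = 372014.444 m, N = 16505.484 m.

Zone 37N: E 372014 m, N 16505 m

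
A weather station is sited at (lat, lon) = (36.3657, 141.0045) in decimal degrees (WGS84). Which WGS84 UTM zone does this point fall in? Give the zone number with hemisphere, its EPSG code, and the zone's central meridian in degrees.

Zone 54N (EPSG:32654), central meridian 141°

UTM zone = ⌊(λ + 180)/6⌋ + 1; 141.0045° ∈ [138°, 144°) → zone 54.
Hemisphere: N (φ ≥ 0).
Central meridian λ₀ = 6×54 − 183 = 141°.
EPSG code: 32654.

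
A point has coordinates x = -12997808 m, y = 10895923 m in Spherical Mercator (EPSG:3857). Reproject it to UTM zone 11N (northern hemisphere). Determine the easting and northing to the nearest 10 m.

Web Mercator inverse (R = 6378137 m) → φ = 69.46230104°, λ = -116.76129586°.
UTM 11N forward: E = 509345.957 m, N = 7705930.416 m.

E 509350 m, N 7705930 m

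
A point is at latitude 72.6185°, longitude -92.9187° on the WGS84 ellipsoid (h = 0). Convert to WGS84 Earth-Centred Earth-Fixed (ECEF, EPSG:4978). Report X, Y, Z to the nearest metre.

X -97316 m, Y -1908714 m, Z 6064659 m

WGS84: a = 6378137 m, e² = 0.006694380; N(φ) = a/√(1−e²sin²φ) = 6397670.005 m.
X = (N+h)·cosφ·cosλ = -97315.838 m; Y = (N+h)·cosφ·sinλ = -1908713.801 m; Z = (N(1−e²)+h)·sinφ = 6064659.391 m.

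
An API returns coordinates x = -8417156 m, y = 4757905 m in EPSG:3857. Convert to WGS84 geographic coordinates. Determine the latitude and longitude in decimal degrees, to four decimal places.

R = 6378137 m. λ = x/R = -75.61259884°.
φ = 2·arctan(exp(y/R)) − 90° = 2·arctan(2.10849) − 90° = 39.25250112°.

lat 39.2525°, lon -75.6126°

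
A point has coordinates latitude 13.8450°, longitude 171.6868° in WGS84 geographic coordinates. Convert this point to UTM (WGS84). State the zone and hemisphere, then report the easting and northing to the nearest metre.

Longitude 171.6868° lies in the 6° band [168°, 174°), giving zone 59; latitude is north of the equator, so 59N.
Zone 59 central meridian λ₀ = 6×59 − 183 = 171°; Δλ = +0.6868°.
Transverse Mercator on WGS84 with k₀ = 0.9996 gives E = 574219.092 m, N = 1530690.635 m.

Zone 59N: E 574219 m, N 1530691 m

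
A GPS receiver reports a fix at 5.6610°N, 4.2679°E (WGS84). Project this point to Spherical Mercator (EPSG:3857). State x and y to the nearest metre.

Web Mercator is spherical with R = a = 6378137 m.
x = R·λ = 6378137 × 0.074488907 = 475100.455 m.
y = R·ln tan(π/4 + φ/2) = 6378137 × 0.098964236 = 631207.454 m.

x 475100 m, y 631207 m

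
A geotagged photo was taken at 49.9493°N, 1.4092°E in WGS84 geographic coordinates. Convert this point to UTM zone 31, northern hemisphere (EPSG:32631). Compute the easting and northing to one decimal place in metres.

E 385874.7 m, N 5534206.6 m

Zone 31 central meridian λ₀ = 6×31 − 183 = 3°; Δλ = -1.5908°.
Transverse Mercator on WGS84 with k₀ = 0.9996 gives E = 385874.673 m, N = 5534206.577 m.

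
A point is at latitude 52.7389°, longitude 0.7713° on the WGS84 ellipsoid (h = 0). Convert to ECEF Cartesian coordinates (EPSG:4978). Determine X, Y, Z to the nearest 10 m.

X 3869490 m, Y 52090 m, Z 5053000 m

WGS84: a = 6378137 m, e² = 0.006694380; N(φ) = a/√(1−e²sin²φ) = 6391703.207 m.
X = (N+h)·cosφ·cosλ = 3869494.483 m; Y = (N+h)·cosφ·sinλ = 52093.216 m; Z = (N(1−e²)+h)·sinφ = 5053004.231 m.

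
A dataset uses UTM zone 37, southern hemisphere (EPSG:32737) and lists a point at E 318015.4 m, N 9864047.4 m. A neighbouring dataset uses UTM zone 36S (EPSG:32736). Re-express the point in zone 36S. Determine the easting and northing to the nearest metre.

E 986010 m, N 9863705 m

UTM 37S → geographic: φ = -1.22949956°, λ = 37.36439973°.
UTM 36S (λ₀ = 33°) forward: E = 986010.320 m, N = 9863705.379 m.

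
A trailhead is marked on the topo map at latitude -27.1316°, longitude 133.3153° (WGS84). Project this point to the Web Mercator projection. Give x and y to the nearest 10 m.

x 14840590 m, y -3139920 m

Web Mercator is spherical with R = a = 6378137 m.
x = R·λ = 6378137 × 2.326790928 = 14840591.311 m.
y = R·ln tan(π/4 + φ/2) = 6378137 × -0.492294705 = -3139923.073 m.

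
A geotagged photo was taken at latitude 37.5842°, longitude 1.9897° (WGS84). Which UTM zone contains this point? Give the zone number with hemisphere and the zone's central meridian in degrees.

Zone 31N, central meridian 3°

UTM zone = ⌊(λ + 180)/6⌋ + 1; 1.9897° ∈ [0°, 6°) → zone 31.
Hemisphere: N (φ ≥ 0).
Central meridian λ₀ = 6×31 − 183 = 3°.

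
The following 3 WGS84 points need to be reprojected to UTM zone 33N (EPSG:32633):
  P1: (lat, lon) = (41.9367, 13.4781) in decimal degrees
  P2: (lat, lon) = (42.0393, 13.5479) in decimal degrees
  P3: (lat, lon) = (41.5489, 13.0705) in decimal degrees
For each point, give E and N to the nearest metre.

P1: E 373833 m, N 4643868 m; P2: E 379813 m, N 4655160 m; P3: E 339076 m, N 4601491 m

UTM zone 33N: λ₀ = 15°, k₀ = 0.9996.
P1 (41.9367°, 13.4781°) → (373833.412, 4643868.115) m.
P2 (42.0393°, 13.5479°) → (379813.205, 4655159.653) m.
P3 (41.5489°, 13.0705°) → (339076.071, 4601490.643) m.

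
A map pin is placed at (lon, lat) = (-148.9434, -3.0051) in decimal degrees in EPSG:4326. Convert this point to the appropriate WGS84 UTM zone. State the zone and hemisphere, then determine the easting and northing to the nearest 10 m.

Longitude -148.9434° lies in the 6° band [-150°, -144°), giving zone 6; latitude is south of the equator, so 6S.
Zone 6 central meridian λ₀ = 6×6 − 183 = -147°; Δλ = -1.9434°.
Transverse Mercator on WGS84 with k₀ = 0.9996 gives E = 284002.153 m, N = 9667651.004 m.

Zone 6S: E 284000 m, N 9667650 m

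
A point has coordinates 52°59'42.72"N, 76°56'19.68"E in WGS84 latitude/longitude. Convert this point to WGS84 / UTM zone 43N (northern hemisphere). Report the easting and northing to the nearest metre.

E 630121 m, N 5873495 m

Zone 43 central meridian λ₀ = 6×43 − 183 = 75°; Δλ = +1.9388°.
Transverse Mercator on WGS84 with k₀ = 0.9996 gives E = 630121.195 m, N = 5873494.982 m.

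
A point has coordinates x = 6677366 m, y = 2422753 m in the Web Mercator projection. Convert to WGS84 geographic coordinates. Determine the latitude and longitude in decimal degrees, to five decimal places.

R = 6378137 m. λ = x/R = 59.98379935°.
φ = 2·arctan(exp(y/R)) − 90° = 2·arctan(1.46207) − 90° = 21.25870279°.

lat 21.25870°, lon 59.98380°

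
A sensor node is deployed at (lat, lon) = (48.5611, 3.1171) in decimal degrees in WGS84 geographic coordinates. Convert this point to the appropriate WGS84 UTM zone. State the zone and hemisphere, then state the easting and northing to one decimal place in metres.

Longitude 3.1171° lies in the 6° band [0°, 6°), giving zone 31; latitude is north of the equator, so 31N.
Zone 31 central meridian λ₀ = 6×31 − 183 = 3°; Δλ = +0.1171°.
Transverse Mercator on WGS84 with k₀ = 0.9996 gives E = 508639.992 m, N = 5378673.837 m.

Zone 31N: E 508640.0 m, N 5378673.8 m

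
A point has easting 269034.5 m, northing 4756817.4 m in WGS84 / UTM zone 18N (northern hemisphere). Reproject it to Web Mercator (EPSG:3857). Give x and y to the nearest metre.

Unproject from UTM 18N (λ₀ = -75°) → φ = 42.92899968°, λ = -77.83030043°.
Web Mercator (R = 6378137 m): x = -8664029.412 m, y = 5301171.110 m.

x -8664029 m, y 5301171 m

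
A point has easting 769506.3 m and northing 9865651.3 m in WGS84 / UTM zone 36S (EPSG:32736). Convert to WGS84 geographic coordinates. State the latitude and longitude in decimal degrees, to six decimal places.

lat -1.214400°, lon 35.421800°

Zone 36S: λ₀ = 33°, k₀ = 0.9996, false easting 500000 m, false northing 10000000 m.
Meridian distance M = (N − FN)/k₀ = -134402.5 m.
Inverse transverse Mercator on WGS84 gives φ = -1.21440037°, λ = 35.42179989°.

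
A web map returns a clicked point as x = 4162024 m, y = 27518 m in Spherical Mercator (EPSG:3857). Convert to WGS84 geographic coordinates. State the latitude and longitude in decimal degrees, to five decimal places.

lat 0.24720°, lon 37.38810°

R = 6378137 m. λ = x/R = 37.38809772°.
φ = 2·arctan(exp(y/R)) − 90° = 2·arctan(1.00432) − 90° = 0.24719763°.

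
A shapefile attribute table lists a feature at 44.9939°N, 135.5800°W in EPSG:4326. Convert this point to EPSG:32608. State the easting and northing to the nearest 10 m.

E 454280 m, N 4982440 m

Zone 8 central meridian λ₀ = 6×8 − 183 = -135°; Δλ = -0.5800°.
Transverse Mercator on WGS84 with k₀ = 0.9996 gives E = 454282.276 m, N = 4982436.377 m.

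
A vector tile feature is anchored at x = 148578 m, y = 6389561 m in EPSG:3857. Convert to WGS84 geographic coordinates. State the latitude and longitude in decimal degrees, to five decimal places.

lat 49.67140°, lon 1.33470°

R = 6378137 m. λ = x/R = 1.33469888°.
φ = 2·arctan(exp(y/R)) − 90° = 2·arctan(2.72315) − 90° = 49.67139769°.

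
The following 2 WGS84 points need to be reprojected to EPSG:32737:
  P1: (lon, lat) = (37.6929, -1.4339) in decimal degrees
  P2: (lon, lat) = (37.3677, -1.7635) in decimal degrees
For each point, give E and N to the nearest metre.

P1: E 354585 m, N 9841469 m; P2: E 318427 m, N 9805000 m

UTM zone 37S: λ₀ = 39°, k₀ = 0.9996.
P1 (-1.4339°, 37.6929°) → (354585.054, 9841469.123) m.
P2 (-1.7635°, 37.3677°) → (318426.648, 9805000.035) m.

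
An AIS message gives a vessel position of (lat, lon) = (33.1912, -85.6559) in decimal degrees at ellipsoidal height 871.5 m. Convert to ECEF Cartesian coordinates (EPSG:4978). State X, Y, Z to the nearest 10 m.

WGS84: a = 6378137 m, e² = 0.006694380; N(φ) = a/√(1−e²sin²φ) = 6384544.563 m.
X = (N+h)·cosφ·cosλ = 404759.456 m; Y = (N+h)·cosφ·sinλ = -5328273.684 m; Z = (N(1−e²)+h)·sinφ = 3472200.653 m.

X 404760 m, Y -5328270 m, Z 3472200 m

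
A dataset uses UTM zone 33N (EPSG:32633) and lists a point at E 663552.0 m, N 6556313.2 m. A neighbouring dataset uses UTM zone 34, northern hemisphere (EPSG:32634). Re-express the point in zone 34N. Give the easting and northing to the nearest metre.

UTM 33N → geographic: φ = 59.11459981°, λ = 17.85680009°.
UTM 34N (λ₀ = 21°) forward: E = 320059.022 m, N = 6557050.315 m.

E 320059 m, N 6557050 m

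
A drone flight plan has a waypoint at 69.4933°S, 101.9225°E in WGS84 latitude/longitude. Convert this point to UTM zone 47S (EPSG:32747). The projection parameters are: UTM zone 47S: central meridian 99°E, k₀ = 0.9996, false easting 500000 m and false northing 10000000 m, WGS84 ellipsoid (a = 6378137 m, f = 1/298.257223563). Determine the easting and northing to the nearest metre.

E 614222 m, N 2287902 m

Zone 47 central meridian λ₀ = 6×47 − 183 = 99°; Δλ = +2.9225°.
Transverse Mercator on WGS84 with k₀ = 0.9996 gives E = 614222.058 m, N = 2287901.882 m.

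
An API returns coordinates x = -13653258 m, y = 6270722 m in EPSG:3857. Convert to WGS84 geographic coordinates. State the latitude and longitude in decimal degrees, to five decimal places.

lat 48.97560°, lon -122.64930°

R = 6378137 m. λ = x/R = -122.64930339°.
φ = 2·arctan(exp(y/R)) − 90° = 2·arctan(2.67289) − 90° = 48.97559860°.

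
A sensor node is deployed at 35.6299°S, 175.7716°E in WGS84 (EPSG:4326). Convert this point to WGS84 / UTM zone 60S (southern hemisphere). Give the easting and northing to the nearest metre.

Zone 60 central meridian λ₀ = 6×60 − 183 = 177°; Δλ = -1.2284°.
Transverse Mercator on WGS84 with k₀ = 0.9996 gives E = 388769.484 m, N = 6056405.105 m.

E 388769 m, N 6056405 m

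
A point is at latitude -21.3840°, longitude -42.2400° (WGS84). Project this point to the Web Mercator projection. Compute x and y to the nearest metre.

x -4702135 m, y -2437726 m

Web Mercator is spherical with R = a = 6378137 m.
x = R·λ = 6378137 × -0.737227076 = -4702135.291 m.
y = R·ln tan(π/4 + φ/2) = 6378137 × -0.382200293 = -2437725.829 m.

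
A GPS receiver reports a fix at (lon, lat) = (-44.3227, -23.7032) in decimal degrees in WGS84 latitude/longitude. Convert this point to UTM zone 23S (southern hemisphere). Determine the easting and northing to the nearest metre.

Zone 23 central meridian λ₀ = 6×23 − 183 = -45°; Δλ = +0.6773°.
Transverse Mercator on WGS84 with k₀ = 0.9996 gives E = 569047.077 m, N = 7378468.654 m.

E 569047 m, N 7378469 m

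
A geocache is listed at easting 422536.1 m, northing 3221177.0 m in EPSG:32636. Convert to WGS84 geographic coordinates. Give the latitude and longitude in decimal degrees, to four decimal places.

Zone 36N: λ₀ = 33°, k₀ = 0.9996, false easting 500000 m.
Meridian distance M = (N − FN)/k₀ = 3222466.0 m.
Inverse transverse Mercator on WGS84 gives φ = 29.11670002°, λ = 32.20379981°.

lat 29.1167°, lon 32.2038°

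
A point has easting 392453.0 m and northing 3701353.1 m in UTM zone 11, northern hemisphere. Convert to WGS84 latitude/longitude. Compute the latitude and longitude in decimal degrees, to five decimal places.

Zone 11N: λ₀ = -117°, k₀ = 0.9996, false easting 500000 m.
Meridian distance M = (N − FN)/k₀ = 3702834.2 m.
Inverse transverse Mercator on WGS84 gives φ = 33.44620021°, λ = -118.15710002°.

lat 33.44620°, lon -118.15710°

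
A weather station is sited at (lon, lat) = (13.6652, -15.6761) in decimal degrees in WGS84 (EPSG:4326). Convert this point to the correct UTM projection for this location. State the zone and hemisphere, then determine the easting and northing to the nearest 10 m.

Zone 33S: E 356950 m, N 8266440 m

Longitude 13.6652° lies in the 6° band [12°, 18°), giving zone 33; latitude is south of the equator, so 33S.
Zone 33 central meridian λ₀ = 6×33 − 183 = 15°; Δλ = -1.3348°.
Transverse Mercator on WGS84 with k₀ = 0.9996 gives E = 356948.730 m, N = 8266441.807 m.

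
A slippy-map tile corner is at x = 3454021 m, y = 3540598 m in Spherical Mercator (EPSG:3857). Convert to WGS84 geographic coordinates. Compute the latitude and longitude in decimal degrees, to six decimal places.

lat 30.287802°, lon 31.027999°

R = 6378137 m. λ = x/R = 31.02799856°.
φ = 2·arctan(exp(y/R)) − 90° = 2·arctan(1.74214) − 90° = 30.28780192°.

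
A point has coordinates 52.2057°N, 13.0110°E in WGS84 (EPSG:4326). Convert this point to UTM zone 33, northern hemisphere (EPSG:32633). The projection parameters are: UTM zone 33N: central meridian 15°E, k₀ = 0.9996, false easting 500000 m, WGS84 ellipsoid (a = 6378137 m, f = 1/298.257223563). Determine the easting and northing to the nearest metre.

E 364088 m, N 5785782 m

Zone 33 central meridian λ₀ = 6×33 − 183 = 15°; Δλ = -1.9890°.
Transverse Mercator on WGS84 with k₀ = 0.9996 gives E = 364087.581 m, N = 5785781.660 m.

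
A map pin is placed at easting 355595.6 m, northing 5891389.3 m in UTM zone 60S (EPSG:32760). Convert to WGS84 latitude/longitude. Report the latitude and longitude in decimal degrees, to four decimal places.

lat -37.1127°, lon 175.3747°

Zone 60S: λ₀ = 177°, k₀ = 0.9996, false easting 500000 m, false northing 10000000 m.
Meridian distance M = (N − FN)/k₀ = -4110254.8 m.
Inverse transverse Mercator on WGS84 gives φ = -37.11270020°, λ = 175.37470005°.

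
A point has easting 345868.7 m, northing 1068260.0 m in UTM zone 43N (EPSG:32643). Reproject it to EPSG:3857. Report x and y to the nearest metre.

x 8192580 m, y 1080602 m

Unproject from UTM 43N (λ₀ = 75°) → φ = 9.66109966°, λ = 73.59519995°.
Web Mercator (R = 6378137 m): x = 8192580.184 m, y = 1080601.513 m.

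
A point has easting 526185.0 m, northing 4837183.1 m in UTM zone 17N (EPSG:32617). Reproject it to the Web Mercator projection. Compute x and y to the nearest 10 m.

x -8980710 m, y 5417160 m

Unproject from UTM 17N (λ₀ = -81°) → φ = 43.68720028°, λ = -80.67510045°.
Web Mercator (R = 6378137 m): x = -8980711.102 m, y = 5417162.621 m.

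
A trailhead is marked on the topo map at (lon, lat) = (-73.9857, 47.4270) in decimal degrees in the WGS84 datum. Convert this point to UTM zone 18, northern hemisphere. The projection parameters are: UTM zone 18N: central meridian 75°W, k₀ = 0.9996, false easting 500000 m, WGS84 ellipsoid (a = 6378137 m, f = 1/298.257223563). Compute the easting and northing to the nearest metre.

Zone 18 central meridian λ₀ = 6×18 − 183 = -75°; Δλ = +1.0143°.
Transverse Mercator on WGS84 with k₀ = 0.9996 gives E = 576495.906 m, N = 5253115.4998 m.

E 576496 m, N 5253115 m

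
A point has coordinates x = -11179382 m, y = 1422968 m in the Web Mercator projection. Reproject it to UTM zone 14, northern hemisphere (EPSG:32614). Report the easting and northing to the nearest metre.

Web Mercator inverse (R = 6378137 m) → φ = 12.67799842°, λ = -100.42609718°.
UTM 14N forward: E = 345140.586 m, N = 1401950.255 m.

E 345141 m, N 1401950 m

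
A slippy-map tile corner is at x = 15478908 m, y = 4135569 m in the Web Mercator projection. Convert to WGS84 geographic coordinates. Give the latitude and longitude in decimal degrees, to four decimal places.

lat 34.7914°, lon 139.0494°

R = 6378137 m. λ = x/R = 139.04939638°.
φ = 2·arctan(exp(y/R)) − 90° = 2·arctan(1.91247) − 90° = 34.79139818°.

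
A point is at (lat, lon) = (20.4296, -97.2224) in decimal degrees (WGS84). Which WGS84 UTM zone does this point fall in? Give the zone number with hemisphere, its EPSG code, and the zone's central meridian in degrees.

Zone 14N (EPSG:32614), central meridian -99°

UTM zone = ⌊(λ + 180)/6⌋ + 1; -97.2224° ∈ [-102°, -96°) → zone 14.
Hemisphere: N (φ ≥ 0).
Central meridian λ₀ = 6×14 − 183 = -99°.
EPSG code: 32614.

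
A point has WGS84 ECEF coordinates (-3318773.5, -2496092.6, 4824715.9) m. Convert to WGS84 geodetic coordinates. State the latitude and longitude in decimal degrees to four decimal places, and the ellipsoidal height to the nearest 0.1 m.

λ = atan2(Y, X) = -143.05269971°; p = √(X²+Y²) = 4152678.1 m.
Bowring's method on WGS84 (a = 6378137 m, b = 6356752.314 m) gives φ = 49.47129962°, h = -88.495 m.

lat 49.4713°, lon -143.0527°, h -88.5 m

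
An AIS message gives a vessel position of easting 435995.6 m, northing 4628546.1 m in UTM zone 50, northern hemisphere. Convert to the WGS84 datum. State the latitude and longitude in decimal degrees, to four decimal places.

lat 41.8062°, lon 116.2295°

Zone 50N: λ₀ = 117°, k₀ = 0.9996, false easting 500000 m.
Meridian distance M = (N − FN)/k₀ = 4630398.3 m.
Inverse transverse Mercator on WGS84 gives φ = 41.80620010°, λ = 116.22950058°.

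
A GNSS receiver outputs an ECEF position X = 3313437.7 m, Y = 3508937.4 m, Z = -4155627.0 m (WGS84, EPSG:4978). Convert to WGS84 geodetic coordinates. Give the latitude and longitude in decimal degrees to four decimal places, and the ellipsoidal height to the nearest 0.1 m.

lat -40.9211°, lon 46.6414°, h -273.9 m

λ = atan2(Y, X) = 46.64139952°; p = √(X²+Y²) = 4826128.0 m.
Bowring's method on WGS84 (a = 6378137 m, b = 6356752.314 m) gives φ = -40.92109995°, h = -273.892 m.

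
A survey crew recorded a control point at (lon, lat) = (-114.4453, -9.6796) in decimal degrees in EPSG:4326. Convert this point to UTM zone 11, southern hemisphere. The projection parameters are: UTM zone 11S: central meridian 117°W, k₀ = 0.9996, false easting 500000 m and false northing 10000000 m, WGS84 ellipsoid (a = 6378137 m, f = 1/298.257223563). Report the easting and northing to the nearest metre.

E 780342 m, N 8928960 m

Zone 11 central meridian λ₀ = 6×11 − 183 = -117°; Δλ = +2.5547°.
Transverse Mercator on WGS84 with k₀ = 0.9996 gives E = 780341.812 m, N = 8928960.350 m.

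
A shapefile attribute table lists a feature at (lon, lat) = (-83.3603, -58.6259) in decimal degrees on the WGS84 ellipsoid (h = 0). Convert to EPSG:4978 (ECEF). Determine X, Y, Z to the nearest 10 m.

X 384890 m, Y -3306420 m, Z -5422360 m

WGS84: a = 6378137 m, e² = 0.006694380; N(φ) = a/√(1−e²sin²φ) = 6393756.443 m.
X = (N+h)·cosφ·cosλ = 384887.143 m; Y = (N+h)·cosφ·sinλ = -3306415.145 m; Z = (N(1−e²)+h)·sinφ = -5422357.233 m.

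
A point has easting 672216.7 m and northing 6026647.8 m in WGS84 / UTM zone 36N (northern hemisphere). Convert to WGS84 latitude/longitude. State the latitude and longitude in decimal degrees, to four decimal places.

lat 54.3585°, lon 35.6504°

Zone 36N: λ₀ = 33°, k₀ = 0.9996, false easting 500000 m.
Meridian distance M = (N − FN)/k₀ = 6029059.4 m.
Inverse transverse Mercator on WGS84 gives φ = 54.35850009°, λ = 35.65040024°.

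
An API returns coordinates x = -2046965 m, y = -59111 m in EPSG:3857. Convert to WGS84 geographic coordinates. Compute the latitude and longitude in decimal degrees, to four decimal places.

R = 6378137 m. λ = x/R = -18.38819946°.
φ = 2·arctan(exp(y/R)) − 90° = 2·arctan(0.99078) − 90° = -0.53099555°.

lat -0.5310°, lon -18.3882°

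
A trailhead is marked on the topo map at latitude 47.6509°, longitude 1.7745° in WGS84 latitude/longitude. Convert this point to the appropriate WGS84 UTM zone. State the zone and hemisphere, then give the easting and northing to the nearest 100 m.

Zone 31N: E 408000 m, N 5278200 m

Longitude 1.7745° lies in the 6° band [0°, 6°), giving zone 31; latitude is north of the equator, so 31N.
Zone 31 central meridian λ₀ = 6×31 − 183 = 3°; Δλ = -1.2255°.
Transverse Mercator on WGS84 with k₀ = 0.9996 gives E = 407968.817 m, N = 5278227.846 m.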